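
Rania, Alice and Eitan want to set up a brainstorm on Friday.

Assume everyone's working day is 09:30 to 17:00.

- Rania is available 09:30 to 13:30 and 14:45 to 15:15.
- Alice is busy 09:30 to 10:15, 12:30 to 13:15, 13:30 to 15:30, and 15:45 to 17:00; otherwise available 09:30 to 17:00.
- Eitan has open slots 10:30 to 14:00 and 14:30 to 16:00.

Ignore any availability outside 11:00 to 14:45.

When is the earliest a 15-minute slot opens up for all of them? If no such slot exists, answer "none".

Alice free within 09:30–17:00: 10:15–12:30, 13:15–13:30, 15:30–15:45.
Rania ∩ Alice: 10:15–12:30, 13:15–13:30.
Rania ∩ Alice ∩ Eitan: 10:30–12:30, 13:15–13:30.
Restricted to 11:00–14:45: 11:00–12:30, 13:15–13:30.
Windows ≥ 15 min: 11:00–12:30, 13:15–13:30.
Earliest such window starts at 11:00.

11:00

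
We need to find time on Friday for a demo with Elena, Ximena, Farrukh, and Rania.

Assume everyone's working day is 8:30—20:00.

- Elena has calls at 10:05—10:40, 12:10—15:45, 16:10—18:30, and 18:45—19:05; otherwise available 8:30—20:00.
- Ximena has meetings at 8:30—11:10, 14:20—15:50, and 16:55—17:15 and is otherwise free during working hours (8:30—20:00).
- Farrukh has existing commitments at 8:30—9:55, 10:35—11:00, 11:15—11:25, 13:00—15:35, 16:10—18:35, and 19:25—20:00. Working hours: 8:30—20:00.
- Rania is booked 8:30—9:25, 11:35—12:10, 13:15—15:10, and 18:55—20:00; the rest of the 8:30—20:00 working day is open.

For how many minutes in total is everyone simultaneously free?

Elena free within 08:30–20:00: 08:30–10:05, 10:40–12:10, 15:45–16:10, 18:30–18:45, 19:05–20:00.
Ximena free within 08:30–20:00: 11:10–14:20, 15:50–16:55, 17:15–20:00.
Farrukh free within 08:30–20:00: 09:55–10:35, 11:00–11:15, 11:25–13:00, 15:35–16:10, 18:35–19:25.
Rania free within 08:30–20:00: 09:25–11:35, 12:10–13:15, 15:10–18:55.
Elena ∩ Ximena: 11:10–12:10, 15:50–16:10, 18:30–18:45, 19:05–20:00.
Elena ∩ Ximena ∩ Farrukh: 11:10–11:15, 11:25–12:10, 15:50–16:10, 18:35–18:45, 19:05–19:25.
Elena ∩ Ximena ∩ Farrukh ∩ Rania: 11:10–11:15, 11:25–11:35, 15:50–16:10, 18:35–18:45.
Total common minutes: 5 + 10 + 20 + 10 = 45.

45 minutes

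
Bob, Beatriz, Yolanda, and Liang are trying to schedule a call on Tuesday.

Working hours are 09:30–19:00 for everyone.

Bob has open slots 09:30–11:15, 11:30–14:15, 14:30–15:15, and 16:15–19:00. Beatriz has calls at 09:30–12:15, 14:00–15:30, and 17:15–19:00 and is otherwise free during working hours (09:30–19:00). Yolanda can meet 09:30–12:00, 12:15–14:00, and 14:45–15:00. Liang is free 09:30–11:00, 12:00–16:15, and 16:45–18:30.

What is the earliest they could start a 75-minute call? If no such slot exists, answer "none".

Beatriz free within 09:30–19:00: 12:15–14:00, 15:30–17:15.
Bob ∩ Beatriz: 12:15–14:00, 16:15–17:15.
Bob ∩ Beatriz ∩ Yolanda: 12:15–14:00.
Bob ∩ Beatriz ∩ Yolanda ∩ Liang: 12:15–14:00.
Windows ≥ 75 min: 12:15–14:00.
Earliest such window starts at 12:15.

12:15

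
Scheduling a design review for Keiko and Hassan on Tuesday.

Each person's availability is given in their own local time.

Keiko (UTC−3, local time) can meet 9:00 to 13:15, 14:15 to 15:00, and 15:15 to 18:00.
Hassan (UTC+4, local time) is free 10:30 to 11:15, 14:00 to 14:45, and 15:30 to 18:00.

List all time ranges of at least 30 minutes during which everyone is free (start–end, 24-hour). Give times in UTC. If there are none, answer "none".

Keiko → UTC: 12:00–16:15, 17:15–18:00, 18:15–21:00.
Hassan → UTC: 06:30–07:15, 10:00–10:45, 11:30–14:00.
Keiko ∩ Hassan: 12:00–14:00.
Windows ≥ 30 min: 12:00–14:00.

12:00–14:00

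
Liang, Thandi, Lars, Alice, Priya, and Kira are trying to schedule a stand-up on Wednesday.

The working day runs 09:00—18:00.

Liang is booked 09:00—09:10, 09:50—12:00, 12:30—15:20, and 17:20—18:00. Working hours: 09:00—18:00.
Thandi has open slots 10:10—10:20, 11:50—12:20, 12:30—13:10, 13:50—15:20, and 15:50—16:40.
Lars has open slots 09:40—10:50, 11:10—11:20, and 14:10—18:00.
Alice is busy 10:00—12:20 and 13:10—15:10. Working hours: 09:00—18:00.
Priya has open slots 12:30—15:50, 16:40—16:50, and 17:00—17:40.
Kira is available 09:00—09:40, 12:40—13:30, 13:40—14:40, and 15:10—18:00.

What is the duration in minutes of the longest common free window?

Liang free within 09:00–18:00: 09:10–09:50, 12:00–12:30, 15:20–17:20.
Alice free within 09:00–18:00: 09:00–10:00, 12:20–13:10, 15:10–18:00.
Liang ∩ Thandi: 12:00–12:20, 15:50–16:40.
Liang ∩ Thandi ∩ Lars: 15:50–16:40.
Liang ∩ Thandi ∩ Lars ∩ Alice: 15:50–16:40.
Liang ∩ Thandi ∩ Lars ∩ Alice ∩ Priya: (none).
Liang ∩ Thandi ∩ Lars ∩ Alice ∩ Priya ∩ Kira: (none).
No common window.

0 minutes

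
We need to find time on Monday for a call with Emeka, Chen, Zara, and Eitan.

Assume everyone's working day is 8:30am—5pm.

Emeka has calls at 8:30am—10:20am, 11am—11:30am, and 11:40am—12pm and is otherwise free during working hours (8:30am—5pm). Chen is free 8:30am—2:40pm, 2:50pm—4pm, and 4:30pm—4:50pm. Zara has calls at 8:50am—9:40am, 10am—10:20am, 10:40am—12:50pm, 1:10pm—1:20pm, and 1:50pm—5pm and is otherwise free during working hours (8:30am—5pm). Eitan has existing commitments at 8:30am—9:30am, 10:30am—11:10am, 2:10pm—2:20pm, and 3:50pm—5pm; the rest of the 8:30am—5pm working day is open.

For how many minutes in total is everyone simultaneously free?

60 minutes

Emeka free within 08:30–17:00: 10:20–11:00, 11:30–11:40, 12:00–17:00.
Zara free within 08:30–17:00: 08:30–08:50, 09:40–10:00, 10:20–10:40, 12:50–13:10, 13:20–13:50.
Eitan free within 08:30–17:00: 09:30–10:30, 11:10–14:10, 14:20–15:50.
Emeka ∩ Chen: 10:20–11:00, 11:30–11:40, 12:00–14:40, 14:50–16:00, 16:30–16:50.
Emeka ∩ Chen ∩ Zara: 10:20–10:40, 12:50–13:10, 13:20–13:50.
Emeka ∩ Chen ∩ Zara ∩ Eitan: 10:20–10:30, 12:50–13:10, 13:20–13:50.
Total common minutes: 10 + 20 + 30 = 60.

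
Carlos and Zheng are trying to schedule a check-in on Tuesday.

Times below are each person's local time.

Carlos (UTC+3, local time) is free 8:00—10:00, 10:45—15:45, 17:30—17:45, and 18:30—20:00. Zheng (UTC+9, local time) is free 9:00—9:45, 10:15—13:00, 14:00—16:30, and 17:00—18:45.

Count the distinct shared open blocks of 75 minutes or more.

Carlos → UTC: 05:00–07:00, 07:45–12:45, 14:30–14:45, 15:30–17:00.
Zheng → UTC: 00:00–00:45, 01:15–04:00, 05:00–07:30, 08:00–09:45.
Carlos ∩ Zheng: 05:00–07:00, 08:00–09:45.
Windows ≥ 75 min: 05:00–07:00, 08:00–09:45.
That's 2 windows.

2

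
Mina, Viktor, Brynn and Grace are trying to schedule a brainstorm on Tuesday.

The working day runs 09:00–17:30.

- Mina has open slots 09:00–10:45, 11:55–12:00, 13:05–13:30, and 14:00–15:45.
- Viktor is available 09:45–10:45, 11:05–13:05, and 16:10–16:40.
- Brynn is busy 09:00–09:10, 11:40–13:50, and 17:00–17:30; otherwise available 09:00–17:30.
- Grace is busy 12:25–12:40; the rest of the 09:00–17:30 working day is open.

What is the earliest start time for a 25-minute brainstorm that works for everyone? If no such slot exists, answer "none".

Brynn free within 09:00–17:30: 09:10–11:40, 13:50–17:00.
Grace free within 09:00–17:30: 09:00–12:25, 12:40–17:30.
Mina ∩ Viktor: 09:45–10:45, 11:55–12:00.
Mina ∩ Viktor ∩ Brynn: 09:45–10:45.
Mina ∩ Viktor ∩ Brynn ∩ Grace: 09:45–10:45.
Windows ≥ 25 min: 09:45–10:45.
Earliest such window starts at 09:45.

09:45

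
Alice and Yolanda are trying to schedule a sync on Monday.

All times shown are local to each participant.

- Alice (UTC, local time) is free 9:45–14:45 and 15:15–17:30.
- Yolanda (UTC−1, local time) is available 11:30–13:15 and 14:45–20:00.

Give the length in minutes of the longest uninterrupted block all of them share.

105 minutes

Alice → UTC: 09:45–14:45, 15:15–17:30.
Yolanda → UTC: 12:30–14:15, 15:45–21:00.
Alice ∩ Yolanda: 12:30–14:15, 15:45–17:30.
Common window lengths: 105, 105 min; longest is 105.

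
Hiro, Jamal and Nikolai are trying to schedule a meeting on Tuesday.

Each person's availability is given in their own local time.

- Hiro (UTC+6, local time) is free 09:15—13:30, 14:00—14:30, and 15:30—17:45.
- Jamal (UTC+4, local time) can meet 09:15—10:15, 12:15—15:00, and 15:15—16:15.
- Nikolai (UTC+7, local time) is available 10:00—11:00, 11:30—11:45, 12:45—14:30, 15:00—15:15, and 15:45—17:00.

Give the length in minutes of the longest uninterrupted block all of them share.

Hiro → UTC: 03:15–07:30, 08:00–08:30, 09:30–11:45.
Jamal → UTC: 05:15–06:15, 08:15–11:00, 11:15–12:15.
Nikolai → UTC: 03:00–04:00, 04:30–04:45, 05:45–07:30, 08:00–08:15, 08:45–10:00.
Hiro ∩ Jamal: 05:15–06:15, 08:15–08:30, 09:30–11:00, 11:15–11:45.
Hiro ∩ Jamal ∩ Nikolai: 05:45–06:15, 09:30–10:00.
Common window lengths: 30, 30 min; longest is 30.

30 minutes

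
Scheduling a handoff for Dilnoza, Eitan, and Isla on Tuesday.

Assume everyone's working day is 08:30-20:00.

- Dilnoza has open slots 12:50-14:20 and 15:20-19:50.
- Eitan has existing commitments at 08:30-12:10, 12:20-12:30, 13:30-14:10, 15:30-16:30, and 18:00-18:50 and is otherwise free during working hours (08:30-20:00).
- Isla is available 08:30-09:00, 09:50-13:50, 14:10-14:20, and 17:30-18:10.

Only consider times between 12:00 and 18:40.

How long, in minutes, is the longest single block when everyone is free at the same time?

40 minutes

Eitan free within 08:30–20:00: 12:10–12:20, 12:30–13:30, 14:10–15:30, 16:30–18:00, 18:50–20:00.
Dilnoza ∩ Eitan: 12:50–13:30, 14:10–14:20, 15:20–15:30, 16:30–18:00, 18:50–19:50.
Dilnoza ∩ Eitan ∩ Isla: 12:50–13:30, 14:10–14:20, 17:30–18:00.
Restricted to 12:00–18:40: 12:50–13:30, 14:10–14:20, 17:30–18:00.
Common window lengths: 40, 10, 30 min; longest is 40.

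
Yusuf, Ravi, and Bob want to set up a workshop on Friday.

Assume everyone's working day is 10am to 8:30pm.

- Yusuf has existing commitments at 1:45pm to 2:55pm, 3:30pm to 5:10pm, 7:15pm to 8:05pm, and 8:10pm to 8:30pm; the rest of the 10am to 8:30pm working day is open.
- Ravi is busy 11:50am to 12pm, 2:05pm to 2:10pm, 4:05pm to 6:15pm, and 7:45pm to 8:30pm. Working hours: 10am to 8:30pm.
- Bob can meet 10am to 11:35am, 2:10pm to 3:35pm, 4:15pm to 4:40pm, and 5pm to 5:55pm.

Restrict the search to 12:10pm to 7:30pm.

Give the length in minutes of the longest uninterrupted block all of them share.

Yusuf free within 10:00–20:30: 10:00–13:45, 14:55–15:30, 17:10–19:15, 20:05–20:10.
Ravi free within 10:00–20:30: 10:00–11:50, 12:00–14:05, 14:10–16:05, 18:15–19:45.
Yusuf ∩ Ravi: 10:00–11:50, 12:00–13:45, 14:55–15:30, 18:15–19:15.
Yusuf ∩ Ravi ∩ Bob: 10:00–11:35, 14:55–15:30.
Restricted to 12:10–19:30: 14:55–15:30.
Single common window of 35 minutes.

35 minutes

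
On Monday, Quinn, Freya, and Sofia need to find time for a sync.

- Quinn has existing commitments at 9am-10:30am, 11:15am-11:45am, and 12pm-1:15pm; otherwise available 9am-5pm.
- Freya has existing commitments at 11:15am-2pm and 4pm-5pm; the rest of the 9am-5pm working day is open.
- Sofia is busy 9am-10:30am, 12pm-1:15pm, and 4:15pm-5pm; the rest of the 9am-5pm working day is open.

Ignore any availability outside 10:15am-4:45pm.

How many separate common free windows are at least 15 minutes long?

2

Quinn free within 09:00–17:00: 10:30–11:15, 11:45–12:00, 13:15–17:00.
Freya free within 09:00–17:00: 09:00–11:15, 14:00–16:00.
Sofia free within 09:00–17:00: 10:30–12:00, 13:15–16:15.
Quinn ∩ Freya: 10:30–11:15, 14:00–16:00.
Quinn ∩ Freya ∩ Sofia: 10:30–11:15, 14:00–16:00.
Restricted to 10:15–16:45: 10:30–11:15, 14:00–16:00.
Windows ≥ 15 min: 10:30–11:15, 14:00–16:00.
That's 2 windows.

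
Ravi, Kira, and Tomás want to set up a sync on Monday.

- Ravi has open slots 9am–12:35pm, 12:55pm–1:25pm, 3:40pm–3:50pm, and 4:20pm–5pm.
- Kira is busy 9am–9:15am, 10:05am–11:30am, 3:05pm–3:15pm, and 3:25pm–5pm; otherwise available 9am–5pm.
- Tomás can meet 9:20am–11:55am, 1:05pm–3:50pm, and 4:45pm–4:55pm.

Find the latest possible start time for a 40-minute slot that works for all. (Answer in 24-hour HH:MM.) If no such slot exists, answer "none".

Kira free within 09:00–17:00: 09:15–10:05, 11:30–15:05, 15:15–15:25.
Ravi ∩ Kira: 09:15–10:05, 11:30–12:35, 12:55–13:25.
Ravi ∩ Kira ∩ Tomás: 09:20–10:05, 11:30–11:55, 13:05–13:25.
Windows ≥ 40 min: 09:20–10:05.
Latest start in the last window 09:20–10:05 is 10:05 − 40 min = 09:25.

09:25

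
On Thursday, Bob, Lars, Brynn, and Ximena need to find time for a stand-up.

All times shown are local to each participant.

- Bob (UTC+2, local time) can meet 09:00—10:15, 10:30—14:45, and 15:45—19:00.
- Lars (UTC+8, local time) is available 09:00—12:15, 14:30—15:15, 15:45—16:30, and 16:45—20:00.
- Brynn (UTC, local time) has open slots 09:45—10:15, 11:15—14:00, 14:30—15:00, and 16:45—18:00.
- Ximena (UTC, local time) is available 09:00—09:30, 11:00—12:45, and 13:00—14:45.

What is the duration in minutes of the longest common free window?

Bob → UTC: 07:00–08:15, 08:30–12:45, 13:45–17:00.
Lars → UTC: 01:00–04:15, 06:30–07:15, 07:45–08:30, 08:45–12:00.
Brynn → UTC: 09:45–10:15, 11:15–14:00, 14:30–15:00, 16:45–18:00.
Ximena → UTC: 09:00–09:30, 11:00–12:45, 13:00–14:45.
Bob ∩ Lars: 07:00–07:15, 07:45–08:15, 08:45–12:00.
Bob ∩ Lars ∩ Brynn: 09:45–10:15, 11:15–12:00.
Bob ∩ Lars ∩ Brynn ∩ Ximena: 11:15–12:00.
Single common window of 45 minutes.

45 minutes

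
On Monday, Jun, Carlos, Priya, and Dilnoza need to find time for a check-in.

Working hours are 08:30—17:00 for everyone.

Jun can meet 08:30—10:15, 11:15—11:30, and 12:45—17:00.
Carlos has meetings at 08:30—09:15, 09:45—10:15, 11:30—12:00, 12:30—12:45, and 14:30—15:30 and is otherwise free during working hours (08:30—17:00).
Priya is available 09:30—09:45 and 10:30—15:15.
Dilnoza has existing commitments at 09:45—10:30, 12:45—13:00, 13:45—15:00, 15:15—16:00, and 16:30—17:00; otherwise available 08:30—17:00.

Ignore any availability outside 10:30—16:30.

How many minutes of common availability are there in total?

60 minutes

Carlos free within 08:30–17:00: 09:15–09:45, 10:15–11:30, 12:00–12:30, 12:45–14:30, 15:30–17:00.
Dilnoza free within 08:30–17:00: 08:30–09:45, 10:30–12:45, 13:00–13:45, 15:00–15:15, 16:00–16:30.
Jun ∩ Carlos: 09:15–09:45, 11:15–11:30, 12:45–14:30, 15:30–17:00.
Jun ∩ Carlos ∩ Priya: 09:30–09:45, 11:15–11:30, 12:45–14:30.
Jun ∩ Carlos ∩ Priya ∩ Dilnoza: 09:30–09:45, 11:15–11:30, 13:00–13:45.
Restricted to 10:30–16:30: 11:15–11:30, 13:00–13:45.
Total common minutes: 15 + 45 = 60.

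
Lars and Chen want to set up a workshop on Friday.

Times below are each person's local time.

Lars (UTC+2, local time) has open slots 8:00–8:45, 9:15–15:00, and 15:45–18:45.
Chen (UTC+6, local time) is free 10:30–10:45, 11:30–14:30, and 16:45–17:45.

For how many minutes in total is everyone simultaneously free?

Lars → UTC: 06:00–06:45, 07:15–13:00, 13:45–16:45.
Chen → UTC: 04:30–04:45, 05:30–08:30, 10:45–11:45.
Lars ∩ Chen: 06:00–06:45, 07:15–08:30, 10:45–11:45.
Total common minutes: 45 + 75 + 60 = 180.

180 minutes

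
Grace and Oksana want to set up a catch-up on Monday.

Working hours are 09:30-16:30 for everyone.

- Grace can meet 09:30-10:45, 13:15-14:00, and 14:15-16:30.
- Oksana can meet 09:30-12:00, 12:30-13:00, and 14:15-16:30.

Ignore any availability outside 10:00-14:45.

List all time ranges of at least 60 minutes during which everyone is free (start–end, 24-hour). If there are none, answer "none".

none

Grace ∩ Oksana: 09:30–10:45, 14:15–16:30.
Restricted to 10:00–14:45: 10:00–10:45, 14:15–14:45.
Windows ≥ 60 min: (none).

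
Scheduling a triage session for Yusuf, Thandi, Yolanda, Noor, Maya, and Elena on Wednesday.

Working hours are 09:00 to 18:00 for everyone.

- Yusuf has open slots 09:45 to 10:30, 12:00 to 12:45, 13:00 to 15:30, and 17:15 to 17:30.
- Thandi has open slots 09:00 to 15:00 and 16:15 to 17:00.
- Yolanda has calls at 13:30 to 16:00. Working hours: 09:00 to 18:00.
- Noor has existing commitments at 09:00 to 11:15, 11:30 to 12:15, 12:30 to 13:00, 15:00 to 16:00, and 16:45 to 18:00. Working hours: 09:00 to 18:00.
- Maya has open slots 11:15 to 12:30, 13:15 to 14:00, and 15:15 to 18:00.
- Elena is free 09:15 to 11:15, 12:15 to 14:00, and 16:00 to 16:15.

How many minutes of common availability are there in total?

30 minutes

Yolanda free within 09:00–18:00: 09:00–13:30, 16:00–18:00.
Noor free within 09:00–18:00: 11:15–11:30, 12:15–12:30, 13:00–15:00, 16:00–16:45.
Yusuf ∩ Thandi: 09:45–10:30, 12:00–12:45, 13:00–15:00.
Yusuf ∩ Thandi ∩ Yolanda: 09:45–10:30, 12:00–12:45, 13:00–13:30.
Yusuf ∩ Thandi ∩ Yolanda ∩ Noor: 12:15–12:30, 13:00–13:30.
Yusuf ∩ Thandi ∩ Yolanda ∩ Noor ∩ Maya: 12:15–12:30, 13:15–13:30.
Yusuf ∩ Thandi ∩ Yolanda ∩ Noor ∩ Maya ∩ Elena: 12:15–12:30, 13:15–13:30.
Total common minutes: 15 + 15 = 30.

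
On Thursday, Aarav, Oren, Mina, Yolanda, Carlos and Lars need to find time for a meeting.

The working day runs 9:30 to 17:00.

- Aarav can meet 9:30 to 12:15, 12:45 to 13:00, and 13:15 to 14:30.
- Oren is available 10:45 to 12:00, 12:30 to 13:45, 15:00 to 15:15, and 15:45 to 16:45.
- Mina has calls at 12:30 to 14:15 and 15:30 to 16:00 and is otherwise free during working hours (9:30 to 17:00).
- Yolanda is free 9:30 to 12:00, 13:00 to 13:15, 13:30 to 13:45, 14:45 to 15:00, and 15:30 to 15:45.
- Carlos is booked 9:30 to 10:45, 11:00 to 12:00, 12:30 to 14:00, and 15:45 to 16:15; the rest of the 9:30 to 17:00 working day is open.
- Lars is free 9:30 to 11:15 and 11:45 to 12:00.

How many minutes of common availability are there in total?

15 minutes

Mina free within 09:30–17:00: 09:30–12:30, 14:15–15:30, 16:00–17:00.
Carlos free within 09:30–17:00: 10:45–11:00, 12:00–12:30, 14:00–15:45, 16:15–17:00.
Aarav ∩ Oren: 10:45–12:00, 12:45–13:00, 13:15–13:45.
Aarav ∩ Oren ∩ Mina: 10:45–12:00.
Aarav ∩ Oren ∩ Mina ∩ Yolanda: 10:45–12:00.
Aarav ∩ Oren ∩ Mina ∩ Yolanda ∩ Carlos: 10:45–11:00.
Aarav ∩ Oren ∩ Mina ∩ Yolanda ∩ Carlos ∩ Lars: 10:45–11:00.
Total common minutes: 15.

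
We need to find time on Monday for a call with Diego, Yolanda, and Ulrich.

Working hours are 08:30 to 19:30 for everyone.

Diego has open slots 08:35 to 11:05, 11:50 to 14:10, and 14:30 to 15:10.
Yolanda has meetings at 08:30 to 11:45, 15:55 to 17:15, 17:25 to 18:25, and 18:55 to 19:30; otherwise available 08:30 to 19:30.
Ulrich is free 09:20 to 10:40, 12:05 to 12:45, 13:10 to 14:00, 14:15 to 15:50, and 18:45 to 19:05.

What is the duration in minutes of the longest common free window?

50 minutes

Yolanda free within 08:30–19:30: 11:45–15:55, 17:15–17:25, 18:25–18:55.
Diego ∩ Yolanda: 11:50–14:10, 14:30–15:10.
Diego ∩ Yolanda ∩ Ulrich: 12:05–12:45, 13:10–14:00, 14:30–15:10.
Common window lengths: 40, 50, 40 min; longest is 50.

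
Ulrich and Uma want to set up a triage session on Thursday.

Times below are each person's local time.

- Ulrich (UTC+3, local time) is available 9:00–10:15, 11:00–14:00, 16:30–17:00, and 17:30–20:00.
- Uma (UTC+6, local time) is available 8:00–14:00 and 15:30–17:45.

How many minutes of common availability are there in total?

165 minutes

Ulrich → UTC: 06:00–07:15, 08:00–11:00, 13:30–14:00, 14:30–17:00.
Uma → UTC: 02:00–08:00, 09:30–11:45.
Ulrich ∩ Uma: 06:00–07:15, 09:30–11:00.
Total common minutes: 75 + 90 = 165.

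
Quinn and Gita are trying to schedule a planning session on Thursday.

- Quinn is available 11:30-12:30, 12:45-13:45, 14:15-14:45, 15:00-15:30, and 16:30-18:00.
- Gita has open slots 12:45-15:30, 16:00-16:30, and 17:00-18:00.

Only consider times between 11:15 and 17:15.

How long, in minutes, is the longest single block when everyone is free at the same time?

60 minutes

Quinn ∩ Gita: 12:45–13:45, 14:15–14:45, 15:00–15:30, 17:00–18:00.
Restricted to 11:15–17:15: 12:45–13:45, 14:15–14:45, 15:00–15:30, 17:00–17:15.
Common window lengths: 60, 30, 30, 15 min; longest is 60.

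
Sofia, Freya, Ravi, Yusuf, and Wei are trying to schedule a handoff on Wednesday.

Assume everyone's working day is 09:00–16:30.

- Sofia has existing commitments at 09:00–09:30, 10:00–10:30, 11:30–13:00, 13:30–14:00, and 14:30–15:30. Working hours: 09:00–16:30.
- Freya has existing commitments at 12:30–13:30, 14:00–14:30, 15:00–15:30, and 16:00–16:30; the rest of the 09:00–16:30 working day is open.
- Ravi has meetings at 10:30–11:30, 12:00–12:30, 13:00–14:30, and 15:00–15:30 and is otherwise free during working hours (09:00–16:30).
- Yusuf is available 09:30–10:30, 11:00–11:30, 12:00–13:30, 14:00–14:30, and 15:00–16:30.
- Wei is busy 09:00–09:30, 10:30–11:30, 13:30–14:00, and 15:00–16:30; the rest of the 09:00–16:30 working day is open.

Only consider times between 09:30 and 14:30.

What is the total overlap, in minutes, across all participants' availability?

30 minutes

Sofia free within 09:00–16:30: 09:30–10:00, 10:30–11:30, 13:00–13:30, 14:00–14:30, 15:30–16:30.
Freya free within 09:00–16:30: 09:00–12:30, 13:30–14:00, 14:30–15:00, 15:30–16:00.
Ravi free within 09:00–16:30: 09:00–10:30, 11:30–12:00, 12:30–13:00, 14:30–15:00, 15:30–16:30.
Wei free within 09:00–16:30: 09:30–10:30, 11:30–13:30, 14:00–15:00.
Sofia ∩ Freya: 09:30–10:00, 10:30–11:30, 15:30–16:00.
Sofia ∩ Freya ∩ Ravi: 09:30–10:00, 15:30–16:00.
Sofia ∩ Freya ∩ Ravi ∩ Yusuf: 09:30–10:00, 15:30–16:00.
Sofia ∩ Freya ∩ Ravi ∩ Yusuf ∩ Wei: 09:30–10:00.
Restricted to 09:30–14:30: 09:30–10:00.
Total common minutes: 30.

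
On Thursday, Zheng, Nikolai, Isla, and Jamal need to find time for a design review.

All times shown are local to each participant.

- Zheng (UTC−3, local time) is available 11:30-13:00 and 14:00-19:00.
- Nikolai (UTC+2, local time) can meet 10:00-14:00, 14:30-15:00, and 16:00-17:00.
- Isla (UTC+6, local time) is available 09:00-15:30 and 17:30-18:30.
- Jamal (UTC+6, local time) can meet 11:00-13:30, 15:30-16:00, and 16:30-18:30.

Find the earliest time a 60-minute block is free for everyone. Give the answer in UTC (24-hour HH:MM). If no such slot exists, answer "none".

Zheng → UTC: 14:30–16:00, 17:00–22:00.
Nikolai → UTC: 08:00–12:00, 12:30–13:00, 14:00–15:00.
Isla → UTC: 03:00–09:30, 11:30–12:30.
Jamal → UTC: 05:00–07:30, 09:30–10:00, 10:30–12:30.
Zheng ∩ Nikolai: 14:30–15:00.
Zheng ∩ Nikolai ∩ Isla: (none).
Zheng ∩ Nikolai ∩ Isla ∩ Jamal: (none).
Windows ≥ 60 min: (none).

none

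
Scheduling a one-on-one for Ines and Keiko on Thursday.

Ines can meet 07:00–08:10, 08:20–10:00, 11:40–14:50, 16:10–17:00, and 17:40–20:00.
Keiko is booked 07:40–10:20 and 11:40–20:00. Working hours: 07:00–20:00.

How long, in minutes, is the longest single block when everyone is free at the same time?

Keiko free within 07:00–20:00: 07:00–07:40, 10:20–11:40.
Ines ∩ Keiko: 07:00–07:40.
Single common window of 40 minutes.

40 minutes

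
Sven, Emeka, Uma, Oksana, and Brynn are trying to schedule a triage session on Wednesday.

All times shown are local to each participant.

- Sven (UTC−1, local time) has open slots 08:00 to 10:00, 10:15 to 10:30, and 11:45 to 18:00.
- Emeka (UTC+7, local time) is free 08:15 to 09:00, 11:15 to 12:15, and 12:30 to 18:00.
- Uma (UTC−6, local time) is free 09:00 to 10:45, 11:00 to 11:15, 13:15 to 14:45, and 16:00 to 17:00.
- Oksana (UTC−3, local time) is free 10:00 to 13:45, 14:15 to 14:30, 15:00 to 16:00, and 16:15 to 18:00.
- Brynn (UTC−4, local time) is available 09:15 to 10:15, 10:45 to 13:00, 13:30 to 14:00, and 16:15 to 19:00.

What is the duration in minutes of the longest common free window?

Sven → UTC: 09:00–11:00, 11:15–11:30, 12:45–19:00.
Emeka → UTC: 01:15–02:00, 04:15–05:15, 05:30–11:00.
Uma → UTC: 15:00–16:45, 17:00–17:15, 19:15–20:45, 22:00–23:00.
Oksana → UTC: 13:00–16:45, 17:15–17:30, 18:00–19:00, 19:15–21:00.
Brynn → UTC: 13:15–14:15, 14:45–17:00, 17:30–18:00, 20:15–23:00.
Sven ∩ Emeka: 09:00–11:00.
Sven ∩ Emeka ∩ Uma: (none).
Sven ∩ Emeka ∩ Uma ∩ Oksana: (none).
Sven ∩ Emeka ∩ Uma ∩ Oksana ∩ Brynn: (none).
No common window.

0 minutes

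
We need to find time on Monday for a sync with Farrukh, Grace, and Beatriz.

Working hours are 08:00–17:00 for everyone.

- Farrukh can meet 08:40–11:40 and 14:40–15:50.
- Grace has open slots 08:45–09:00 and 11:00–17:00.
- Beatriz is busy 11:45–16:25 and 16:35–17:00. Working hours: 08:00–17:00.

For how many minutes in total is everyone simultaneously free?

55 minutes

Beatriz free within 08:00–17:00: 08:00–11:45, 16:25–16:35.
Farrukh ∩ Grace: 08:45–09:00, 11:00–11:40, 14:40–15:50.
Farrukh ∩ Grace ∩ Beatriz: 08:45–09:00, 11:00–11:40.
Total common minutes: 15 + 40 = 55.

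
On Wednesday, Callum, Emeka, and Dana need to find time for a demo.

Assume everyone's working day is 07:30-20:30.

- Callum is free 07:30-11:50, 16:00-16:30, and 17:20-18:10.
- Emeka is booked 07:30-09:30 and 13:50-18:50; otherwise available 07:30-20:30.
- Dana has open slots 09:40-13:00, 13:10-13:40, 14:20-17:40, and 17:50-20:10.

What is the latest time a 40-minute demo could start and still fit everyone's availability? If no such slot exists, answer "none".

Emeka free within 07:30–20:30: 09:30–13:50, 18:50–20:30.
Callum ∩ Emeka: 09:30–11:50.
Callum ∩ Emeka ∩ Dana: 09:40–11:50.
Windows ≥ 40 min: 09:40–11:50.
Latest start in the last window 09:40–11:50 is 11:50 − 40 min = 11:10.

11:10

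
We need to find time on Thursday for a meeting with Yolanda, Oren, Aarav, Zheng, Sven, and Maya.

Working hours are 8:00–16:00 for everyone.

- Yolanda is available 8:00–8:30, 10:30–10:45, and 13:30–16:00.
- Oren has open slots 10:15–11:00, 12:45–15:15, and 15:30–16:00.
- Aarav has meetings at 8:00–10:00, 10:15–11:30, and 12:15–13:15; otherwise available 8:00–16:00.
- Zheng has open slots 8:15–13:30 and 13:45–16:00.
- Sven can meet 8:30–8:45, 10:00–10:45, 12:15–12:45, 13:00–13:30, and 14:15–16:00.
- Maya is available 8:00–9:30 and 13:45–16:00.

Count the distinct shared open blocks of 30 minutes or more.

2

Aarav free within 08:00–16:00: 10:00–10:15, 11:30–12:15, 13:15–16:00.
Yolanda ∩ Oren: 10:30–10:45, 13:30–15:15, 15:30–16:00.
Yolanda ∩ Oren ∩ Aarav: 13:30–15:15, 15:30–16:00.
Yolanda ∩ Oren ∩ Aarav ∩ Zheng: 13:45–15:15, 15:30–16:00.
Yolanda ∩ Oren ∩ Aarav ∩ Zheng ∩ Sven: 14:15–15:15, 15:30–16:00.
Yolanda ∩ Oren ∩ Aarav ∩ Zheng ∩ Sven ∩ Maya: 14:15–15:15, 15:30–16:00.
Windows ≥ 30 min: 14:15–15:15, 15:30–16:00.
That's 2 windows.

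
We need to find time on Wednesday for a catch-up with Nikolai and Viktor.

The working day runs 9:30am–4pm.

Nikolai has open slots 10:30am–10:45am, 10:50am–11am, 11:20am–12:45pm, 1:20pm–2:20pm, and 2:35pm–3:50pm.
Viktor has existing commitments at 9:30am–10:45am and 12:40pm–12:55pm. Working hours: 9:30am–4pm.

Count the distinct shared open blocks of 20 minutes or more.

Viktor free within 09:30–16:00: 10:45–12:40, 12:55–16:00.
Nikolai ∩ Viktor: 10:50–11:00, 11:20–12:40, 13:20–14:20, 14:35–15:50.
Windows ≥ 20 min: 11:20–12:40, 13:20–14:20, 14:35–15:50.
That's 3 windows.

3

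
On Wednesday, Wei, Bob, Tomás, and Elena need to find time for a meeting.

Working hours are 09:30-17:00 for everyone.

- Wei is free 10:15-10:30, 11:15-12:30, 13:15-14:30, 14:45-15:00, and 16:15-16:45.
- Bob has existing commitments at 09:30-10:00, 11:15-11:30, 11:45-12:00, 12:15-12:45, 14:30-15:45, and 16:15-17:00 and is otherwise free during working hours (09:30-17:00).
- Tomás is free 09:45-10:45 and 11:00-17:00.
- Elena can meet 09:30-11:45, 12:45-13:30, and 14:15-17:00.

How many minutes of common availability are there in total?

60 minutes

Bob free within 09:30–17:00: 10:00–11:15, 11:30–11:45, 12:00–12:15, 12:45–14:30, 15:45–16:15.
Wei ∩ Bob: 10:15–10:30, 11:30–11:45, 12:00–12:15, 13:15–14:30.
Wei ∩ Bob ∩ Tomás: 10:15–10:30, 11:30–11:45, 12:00–12:15, 13:15–14:30.
Wei ∩ Bob ∩ Tomás ∩ Elena: 10:15–10:30, 11:30–11:45, 13:15–13:30, 14:15–14:30.
Total common minutes: 15 + 15 + 15 + 15 = 60.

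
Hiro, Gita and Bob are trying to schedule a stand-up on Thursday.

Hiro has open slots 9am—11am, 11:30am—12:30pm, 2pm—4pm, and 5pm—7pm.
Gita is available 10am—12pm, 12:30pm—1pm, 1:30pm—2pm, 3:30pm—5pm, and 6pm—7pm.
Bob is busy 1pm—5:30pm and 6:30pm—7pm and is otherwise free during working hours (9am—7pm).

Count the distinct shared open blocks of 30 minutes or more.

Bob free within 09:00–19:00: 09:00–13:00, 17:30–18:30.
Hiro ∩ Gita: 10:00–11:00, 11:30–12:00, 15:30–16:00, 18:00–19:00.
Hiro ∩ Gita ∩ Bob: 10:00–11:00, 11:30–12:00, 18:00–18:30.
Windows ≥ 30 min: 10:00–11:00, 11:30–12:00, 18:00–18:30.
That's 3 windows.

3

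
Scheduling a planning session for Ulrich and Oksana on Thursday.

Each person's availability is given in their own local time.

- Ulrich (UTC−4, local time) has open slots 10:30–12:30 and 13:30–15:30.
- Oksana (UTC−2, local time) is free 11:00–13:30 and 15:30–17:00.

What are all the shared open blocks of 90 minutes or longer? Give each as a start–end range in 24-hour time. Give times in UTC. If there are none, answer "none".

17:30–19:00

Ulrich → UTC: 14:30–16:30, 17:30–19:30.
Oksana → UTC: 13:00–15:30, 17:30–19:00.
Ulrich ∩ Oksana: 14:30–15:30, 17:30–19:00.
Windows ≥ 90 min: 17:30–19:00.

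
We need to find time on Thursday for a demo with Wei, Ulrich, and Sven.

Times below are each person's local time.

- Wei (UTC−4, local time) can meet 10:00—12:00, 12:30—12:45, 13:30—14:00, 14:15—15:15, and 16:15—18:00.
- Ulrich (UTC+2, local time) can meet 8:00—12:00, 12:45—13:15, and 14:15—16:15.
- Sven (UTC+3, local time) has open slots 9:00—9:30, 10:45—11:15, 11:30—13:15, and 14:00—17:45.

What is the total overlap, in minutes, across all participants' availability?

Wei → UTC: 14:00–16:00, 16:30–16:45, 17:30–18:00, 18:15–19:15, 20:15–22:00.
Ulrich → UTC: 06:00–10:00, 10:45–11:15, 12:15–14:15.
Sven → UTC: 06:00–06:30, 07:45–08:15, 08:30–10:15, 11:00–14:45.
Wei ∩ Ulrich: 14:00–14:15.
Wei ∩ Ulrich ∩ Sven: 14:00–14:15.
Total common minutes: 15.

15 minutes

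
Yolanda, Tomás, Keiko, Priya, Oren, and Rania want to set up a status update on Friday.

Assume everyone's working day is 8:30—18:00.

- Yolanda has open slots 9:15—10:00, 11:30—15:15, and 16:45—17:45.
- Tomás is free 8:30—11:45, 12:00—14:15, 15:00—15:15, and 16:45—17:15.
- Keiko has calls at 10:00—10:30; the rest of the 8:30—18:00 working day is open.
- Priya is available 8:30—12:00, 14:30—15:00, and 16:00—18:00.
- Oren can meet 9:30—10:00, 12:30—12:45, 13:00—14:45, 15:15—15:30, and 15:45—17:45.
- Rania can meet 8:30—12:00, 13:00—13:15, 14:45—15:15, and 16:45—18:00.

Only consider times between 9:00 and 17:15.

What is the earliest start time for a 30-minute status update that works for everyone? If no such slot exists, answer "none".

09:30

Keiko free within 08:30–18:00: 08:30–10:00, 10:30–18:00.
Yolanda ∩ Tomás: 09:15–10:00, 11:30–11:45, 12:00–14:15, 15:00–15:15, 16:45–17:15.
Yolanda ∩ Tomás ∩ Keiko: 09:15–10:00, 11:30–11:45, 12:00–14:15, 15:00–15:15, 16:45–17:15.
Yolanda ∩ Tomás ∩ Keiko ∩ Priya: 09:15–10:00, 11:30–11:45, 16:45–17:15.
Yolanda ∩ Tomás ∩ Keiko ∩ Priya ∩ Oren: 09:30–10:00, 16:45–17:15.
Yolanda ∩ Tomás ∩ Keiko ∩ Priya ∩ Oren ∩ Rania: 09:30–10:00, 16:45–17:15.
Restricted to 09:00–17:15: 09:30–10:00, 16:45–17:15.
Windows ≥ 30 min: 09:30–10:00, 16:45–17:15.
Earliest such window starts at 09:30.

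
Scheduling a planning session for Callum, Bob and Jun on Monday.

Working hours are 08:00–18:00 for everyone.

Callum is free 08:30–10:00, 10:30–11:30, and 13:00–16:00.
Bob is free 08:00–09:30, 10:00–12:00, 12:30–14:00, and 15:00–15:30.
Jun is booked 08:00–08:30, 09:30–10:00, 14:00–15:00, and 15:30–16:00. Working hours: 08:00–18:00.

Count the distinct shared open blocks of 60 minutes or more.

3

Jun free within 08:00–18:00: 08:30–09:30, 10:00–14:00, 15:00–15:30, 16:00–18:00.
Callum ∩ Bob: 08:30–09:30, 10:30–11:30, 13:00–14:00, 15:00–15:30.
Callum ∩ Bob ∩ Jun: 08:30–09:30, 10:30–11:30, 13:00–14:00, 15:00–15:30.
Windows ≥ 60 min: 08:30–09:30, 10:30–11:30, 13:00–14:00.
That's 3 windows.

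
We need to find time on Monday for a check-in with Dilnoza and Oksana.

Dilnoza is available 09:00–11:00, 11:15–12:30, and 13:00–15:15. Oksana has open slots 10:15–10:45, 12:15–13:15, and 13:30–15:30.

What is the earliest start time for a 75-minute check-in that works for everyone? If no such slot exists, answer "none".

13:30

Dilnoza ∩ Oksana: 10:15–10:45, 12:15–12:30, 13:00–13:15, 13:30–15:15.
Windows ≥ 75 min: 13:30–15:15.
Earliest such window starts at 13:30.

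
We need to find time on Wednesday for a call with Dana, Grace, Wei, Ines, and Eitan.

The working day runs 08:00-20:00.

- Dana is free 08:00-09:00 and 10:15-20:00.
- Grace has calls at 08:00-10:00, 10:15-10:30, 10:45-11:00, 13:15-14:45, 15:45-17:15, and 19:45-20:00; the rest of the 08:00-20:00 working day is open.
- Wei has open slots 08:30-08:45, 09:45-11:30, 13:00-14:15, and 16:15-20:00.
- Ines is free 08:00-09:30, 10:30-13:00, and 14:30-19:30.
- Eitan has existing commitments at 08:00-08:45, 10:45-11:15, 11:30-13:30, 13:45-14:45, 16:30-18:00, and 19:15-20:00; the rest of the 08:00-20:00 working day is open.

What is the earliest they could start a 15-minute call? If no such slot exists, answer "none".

10:30

Grace free within 08:00–20:00: 10:00–10:15, 10:30–10:45, 11:00–13:15, 14:45–15:45, 17:15–19:45.
Eitan free within 08:00–20:00: 08:45–10:45, 11:15–11:30, 13:30–13:45, 14:45–16:30, 18:00–19:15.
Dana ∩ Grace: 10:30–10:45, 11:00–13:15, 14:45–15:45, 17:15–19:45.
Dana ∩ Grace ∩ Wei: 10:30–10:45, 11:00–11:30, 13:00–13:15, 17:15–19:45.
Dana ∩ Grace ∩ Wei ∩ Ines: 10:30–10:45, 11:00–11:30, 17:15–19:30.
Dana ∩ Grace ∩ Wei ∩ Ines ∩ Eitan: 10:30–10:45, 11:15–11:30, 18:00–19:15.
Windows ≥ 15 min: 10:30–10:45, 11:15–11:30, 18:00–19:15.
Earliest such window starts at 10:30.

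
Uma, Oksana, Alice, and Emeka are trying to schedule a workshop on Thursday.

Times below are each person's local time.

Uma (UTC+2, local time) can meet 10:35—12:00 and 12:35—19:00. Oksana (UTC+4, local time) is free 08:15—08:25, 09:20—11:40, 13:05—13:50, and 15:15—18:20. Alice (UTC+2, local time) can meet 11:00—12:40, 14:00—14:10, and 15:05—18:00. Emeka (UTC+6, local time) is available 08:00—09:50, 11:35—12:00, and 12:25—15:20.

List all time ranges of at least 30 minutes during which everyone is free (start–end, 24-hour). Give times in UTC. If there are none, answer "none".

none

Uma → UTC: 08:35–10:00, 10:35–17:00.
Oksana → UTC: 04:15–04:25, 05:20–07:40, 09:05–09:50, 11:15–14:20.
Alice → UTC: 09:00–10:40, 12:00–12:10, 13:05–16:00.
Emeka → UTC: 02:00–03:50, 05:35–06:00, 06:25–09:20.
Uma ∩ Oksana: 09:05–09:50, 11:15–14:20.
Uma ∩ Oksana ∩ Alice: 09:05–09:50, 12:00–12:10, 13:05–14:20.
Uma ∩ Oksana ∩ Alice ∩ Emeka: 09:05–09:20.
Windows ≥ 30 min: (none).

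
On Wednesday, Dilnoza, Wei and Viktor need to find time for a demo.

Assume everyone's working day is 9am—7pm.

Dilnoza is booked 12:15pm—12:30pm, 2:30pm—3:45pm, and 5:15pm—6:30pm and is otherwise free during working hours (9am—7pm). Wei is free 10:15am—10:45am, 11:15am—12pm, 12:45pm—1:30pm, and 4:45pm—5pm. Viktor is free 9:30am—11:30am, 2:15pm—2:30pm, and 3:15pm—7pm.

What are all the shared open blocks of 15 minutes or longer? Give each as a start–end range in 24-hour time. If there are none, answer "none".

10:15–10:45, 11:15–11:30, 16:45–17:00

Dilnoza free within 09:00–19:00: 09:00–12:15, 12:30–14:30, 15:45–17:15, 18:30–19:00.
Dilnoza ∩ Wei: 10:15–10:45, 11:15–12:00, 12:45–13:30, 16:45–17:00.
Dilnoza ∩ Wei ∩ Viktor: 10:15–10:45, 11:15–11:30, 16:45–17:00.
Windows ≥ 15 min: 10:15–10:45, 11:15–11:30, 16:45–17:00.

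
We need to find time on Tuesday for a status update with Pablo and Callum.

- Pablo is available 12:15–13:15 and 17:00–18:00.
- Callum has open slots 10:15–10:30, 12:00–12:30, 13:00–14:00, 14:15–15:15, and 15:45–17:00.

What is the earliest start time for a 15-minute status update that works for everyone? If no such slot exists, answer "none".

Pablo ∩ Callum: 12:15–12:30, 13:00–13:15.
Windows ≥ 15 min: 12:15–12:30, 13:00–13:15.
Earliest such window starts at 12:15.

12:15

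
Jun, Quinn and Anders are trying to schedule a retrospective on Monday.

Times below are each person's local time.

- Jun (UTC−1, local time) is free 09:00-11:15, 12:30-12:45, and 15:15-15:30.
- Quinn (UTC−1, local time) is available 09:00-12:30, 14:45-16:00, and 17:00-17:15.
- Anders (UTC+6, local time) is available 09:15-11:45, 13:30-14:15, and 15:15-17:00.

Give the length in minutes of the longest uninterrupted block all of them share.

Jun → UTC: 10:00–12:15, 13:30–13:45, 16:15–16:30.
Quinn → UTC: 10:00–13:30, 15:45–17:00, 18:00–18:15.
Anders → UTC: 03:15–05:45, 07:30–08:15, 09:15–11:00.
Jun ∩ Quinn: 10:00–12:15, 16:15–16:30.
Jun ∩ Quinn ∩ Anders: 10:00–11:00.
Single common window of 60 minutes.

60 minutes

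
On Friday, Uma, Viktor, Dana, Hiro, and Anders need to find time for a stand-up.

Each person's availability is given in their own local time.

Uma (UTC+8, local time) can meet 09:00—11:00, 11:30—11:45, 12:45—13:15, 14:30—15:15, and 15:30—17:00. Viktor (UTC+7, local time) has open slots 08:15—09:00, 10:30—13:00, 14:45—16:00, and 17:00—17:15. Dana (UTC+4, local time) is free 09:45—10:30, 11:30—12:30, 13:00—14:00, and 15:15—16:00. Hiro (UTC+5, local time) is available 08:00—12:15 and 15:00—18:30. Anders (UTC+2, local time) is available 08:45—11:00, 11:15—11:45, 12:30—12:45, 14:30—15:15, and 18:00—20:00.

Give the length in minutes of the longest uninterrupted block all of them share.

0 minutes

Uma → UTC: 01:00–03:00, 03:30–03:45, 04:45–05:15, 06:30–07:15, 07:30–09:00.
Viktor → UTC: 01:15–02:00, 03:30–06:00, 07:45–09:00, 10:00–10:15.
Dana → UTC: 05:45–06:30, 07:30–08:30, 09:00–10:00, 11:15–12:00.
Hiro → UTC: 03:00–07:15, 10:00–13:30.
Anders → UTC: 06:45–09:00, 09:15–09:45, 10:30–10:45, 12:30–13:15, 16:00–18:00.
Uma ∩ Viktor: 01:15–02:00, 03:30–03:45, 04:45–05:15, 07:45–09:00.
Uma ∩ Viktor ∩ Dana: 07:45–08:30.
Uma ∩ Viktor ∩ Dana ∩ Hiro: (none).
Uma ∩ Viktor ∩ Dana ∩ Hiro ∩ Anders: (none).
No common window.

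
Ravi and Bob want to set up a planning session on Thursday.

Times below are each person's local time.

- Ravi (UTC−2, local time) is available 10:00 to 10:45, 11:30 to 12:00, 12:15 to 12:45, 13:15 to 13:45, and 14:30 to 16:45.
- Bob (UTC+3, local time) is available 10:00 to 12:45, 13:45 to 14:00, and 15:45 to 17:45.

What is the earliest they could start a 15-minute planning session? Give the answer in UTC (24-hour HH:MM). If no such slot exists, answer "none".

Ravi → UTC: 12:00–12:45, 13:30–14:00, 14:15–14:45, 15:15–15:45, 16:30–18:45.
Bob → UTC: 07:00–09:45, 10:45–11:00, 12:45–14:45.
Ravi ∩ Bob: 13:30–14:00, 14:15–14:45.
Windows ≥ 15 min: 13:30–14:00, 14:15–14:45.
Earliest such window starts at 13:30.

13:30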